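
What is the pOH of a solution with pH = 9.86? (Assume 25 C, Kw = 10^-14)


pOH = 14 - pH
pOH = 14 - 9.86
pOH = 4.14

4.14


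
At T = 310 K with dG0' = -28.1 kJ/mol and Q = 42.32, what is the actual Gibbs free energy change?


dG = dG0' + RT * ln(Q) / 1000
dG = -28.1 + 8.314 * 310 * ln(42.32) / 1000
dG = -18.4472 kJ/mol

-18.4472 kJ/mol


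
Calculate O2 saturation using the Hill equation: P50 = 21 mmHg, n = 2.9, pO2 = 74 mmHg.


Y = pO2^n / (P50^n + pO2^n)
Y = 74^2.9 / (21^2.9 + 74^2.9)
Y = 97.47%

97.47%


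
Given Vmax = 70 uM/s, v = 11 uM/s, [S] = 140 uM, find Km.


Km = [S] * (Vmax - v) / v
Km = 140 * (70 - 11) / 11
Km = 750.9091 uM

750.9091 uM


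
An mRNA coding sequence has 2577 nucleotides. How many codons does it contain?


codons = nucleotides / 3
codons = 2577 / 3 = 859

859


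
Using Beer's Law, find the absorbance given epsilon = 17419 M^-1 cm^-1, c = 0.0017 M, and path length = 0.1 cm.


A = epsilon * c * l
A = 17419 * 0.0017 * 0.1
A = 2.9612

2.9612


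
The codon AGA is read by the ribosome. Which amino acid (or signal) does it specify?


Standard genetic code lookup.
Codon AGA -> Arg

Arg


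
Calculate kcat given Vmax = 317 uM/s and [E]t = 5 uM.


kcat = Vmax / [E]t
kcat = 317 / 5
kcat = 63.4 s^-1

63.4 s^-1


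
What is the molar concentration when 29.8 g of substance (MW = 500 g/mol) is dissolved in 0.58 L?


C = (mass / MW) / volume
C = (29.8 / 500) / 0.58
C = 0.1028 M

0.1028 M


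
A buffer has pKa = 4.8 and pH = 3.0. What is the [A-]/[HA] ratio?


[A-]/[HA] = 10^(pH - pKa)
= 10^(3.0 - 4.8)
= 0.0158

0.0158


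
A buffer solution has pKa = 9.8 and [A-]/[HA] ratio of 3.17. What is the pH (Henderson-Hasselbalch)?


pH = pKa + log10([A-]/[HA])
pH = 9.8 + log10(3.17)
pH = 10.3011

10.3011


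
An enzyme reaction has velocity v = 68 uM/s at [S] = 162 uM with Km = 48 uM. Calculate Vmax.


Vmax = v * (Km + [S]) / [S]
Vmax = 68 * (48 + 162) / 162
Vmax = 88.1481 uM/s

88.1481 uM/s


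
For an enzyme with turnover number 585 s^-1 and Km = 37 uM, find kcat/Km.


Catalytic efficiency = kcat / Km
= 585 / 37
= 15.8108 uM^-1*s^-1

15.8108 uM^-1*s^-1


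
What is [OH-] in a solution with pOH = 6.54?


[OH-] = 10^(-pOH)
[OH-] = 10^(-6.54)
[OH-] = 2.884e-07 M

2.884e-07 M


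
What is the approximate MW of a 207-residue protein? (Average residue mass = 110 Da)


MW = n_residues * 110 Da
MW = 207 * 110
MW = 22770 Da

22770 Da


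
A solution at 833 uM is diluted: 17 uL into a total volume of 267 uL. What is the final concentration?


C2 = C1 * V1 / V2
C2 = 833 * 17 / 267
C2 = 53.0375 uM

53.0375 uM


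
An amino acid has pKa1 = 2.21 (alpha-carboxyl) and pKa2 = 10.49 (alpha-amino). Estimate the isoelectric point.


pI = (pKa1 + pKa2) / 2
pI = (2.21 + 10.49) / 2
pI = 6.35

6.35


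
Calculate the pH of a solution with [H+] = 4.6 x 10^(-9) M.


pH = -log10([H+])
pH = -log10(4.6 x 10^(-9))
pH = 8.3372

8.3372


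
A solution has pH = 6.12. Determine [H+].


[H+] = 10^(-pH)
[H+] = 10^(-6.12)
[H+] = 7.586e-07 M

7.586e-07 M


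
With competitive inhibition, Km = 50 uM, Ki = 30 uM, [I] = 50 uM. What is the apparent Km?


Km_app = Km * (1 + [I]/Ki)
Km_app = 50 * (1 + 50/30)
Km_app = 133.3333 uM

133.3333 uM


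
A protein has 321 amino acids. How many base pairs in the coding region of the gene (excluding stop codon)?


Each amino acid = 1 codon = 3 bp
bp = 321 * 3 = 963 bp

963 bp


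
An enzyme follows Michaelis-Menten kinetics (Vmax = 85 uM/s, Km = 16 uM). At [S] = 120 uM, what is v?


v = Vmax * [S] / (Km + [S])
v = 85 * 120 / (16 + 120)
v = 75.0 uM/s

75.0 uM/s


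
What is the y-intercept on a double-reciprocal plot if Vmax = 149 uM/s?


y-intercept = 1/Vmax
= 1/149
= 0.0067 s/uM

0.0067 s/uM


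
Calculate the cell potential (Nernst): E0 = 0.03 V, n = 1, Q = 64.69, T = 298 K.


E = E0 - (RT/nF) * ln(Q)
E = 0.03 - (8.314 * 298 / (1 * 96485)) * ln(64.69)
E = -0.0771 V

-0.0771 V


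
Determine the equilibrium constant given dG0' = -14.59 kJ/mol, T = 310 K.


Keq = exp(-dG0 * 1000 / (R * T))
Keq = exp(-(-14.59) * 1000 / (8.314 * 310))
Keq = 287.4001

287.4001


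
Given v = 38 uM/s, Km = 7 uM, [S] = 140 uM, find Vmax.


Vmax = v * (Km + [S]) / [S]
Vmax = 38 * (7 + 140) / 140
Vmax = 39.9 uM/s

39.9 uM/s


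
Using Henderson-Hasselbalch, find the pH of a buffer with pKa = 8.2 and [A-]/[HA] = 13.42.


pH = pKa + log10([A-]/[HA])
pH = 8.2 + log10(13.42)
pH = 9.3278

9.3278


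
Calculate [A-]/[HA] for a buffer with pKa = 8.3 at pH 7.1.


[A-]/[HA] = 10^(pH - pKa)
= 10^(7.1 - 8.3)
= 0.0631

0.0631


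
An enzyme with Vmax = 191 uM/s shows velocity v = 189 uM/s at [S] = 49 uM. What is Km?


Km = [S] * (Vmax - v) / v
Km = 49 * (191 - 189) / 189
Km = 0.5185 uM

0.5185 uM


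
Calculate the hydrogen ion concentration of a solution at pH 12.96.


[H+] = 10^(-pH)
[H+] = 10^(-12.96)
[H+] = 1.096e-13 M

1.096e-13 M


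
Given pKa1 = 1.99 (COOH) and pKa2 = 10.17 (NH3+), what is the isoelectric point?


pI = (pKa1 + pKa2) / 2
pI = (1.99 + 10.17) / 2
pI = 6.08

6.08


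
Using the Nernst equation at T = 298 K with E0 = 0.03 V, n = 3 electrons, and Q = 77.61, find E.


E = E0 - (RT/nF) * ln(Q)
E = 0.03 - (8.314 * 298 / (3 * 96485)) * ln(77.61)
E = -0.0072 V

-0.0072 V


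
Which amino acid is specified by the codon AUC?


Standard genetic code lookup.
Codon AUC -> Ile

Ile


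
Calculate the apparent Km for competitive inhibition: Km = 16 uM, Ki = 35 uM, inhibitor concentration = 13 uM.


Km_app = Km * (1 + [I]/Ki)
Km_app = 16 * (1 + 13/35)
Km_app = 21.9429 uM

21.9429 uM


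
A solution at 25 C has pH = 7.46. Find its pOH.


pOH = 14 - pH
pOH = 14 - 7.46
pOH = 6.54

6.54


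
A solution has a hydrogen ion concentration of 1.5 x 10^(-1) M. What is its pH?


pH = -log10([H+])
pH = -log10(1.5 x 10^(-1))
pH = 0.8239

0.8239


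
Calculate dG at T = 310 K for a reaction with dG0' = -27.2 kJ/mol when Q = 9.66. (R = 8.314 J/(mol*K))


dG = dG0' + RT * ln(Q) / 1000
dG = -27.2 + 8.314 * 310 * ln(9.66) / 1000
dG = -21.3546 kJ/mol

-21.3546 kJ/mol


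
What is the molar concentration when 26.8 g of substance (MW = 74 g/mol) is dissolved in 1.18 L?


C = (mass / MW) / volume
C = (26.8 / 74) / 1.18
C = 0.3069 M

0.3069 M


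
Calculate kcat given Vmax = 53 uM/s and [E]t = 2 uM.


kcat = Vmax / [E]t
kcat = 53 / 2
kcat = 26.5 s^-1

26.5 s^-1


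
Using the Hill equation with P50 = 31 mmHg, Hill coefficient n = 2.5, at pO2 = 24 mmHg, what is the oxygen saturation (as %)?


Y = pO2^n / (P50^n + pO2^n)
Y = 24^2.5 / (31^2.5 + 24^2.5)
Y = 34.53%

34.53%


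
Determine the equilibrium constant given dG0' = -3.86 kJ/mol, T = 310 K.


Keq = exp(-dG0 * 1000 / (R * T))
Keq = exp(-(-3.86) * 1000 / (8.314 * 310))
Keq = 4.4713

4.4713


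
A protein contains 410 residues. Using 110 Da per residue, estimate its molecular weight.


MW = n_residues * 110 Da
MW = 410 * 110
MW = 45100 Da

45100 Da


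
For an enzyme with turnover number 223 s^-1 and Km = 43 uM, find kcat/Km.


Catalytic efficiency = kcat / Km
= 223 / 43
= 5.186 uM^-1*s^-1

5.186 uM^-1*s^-1


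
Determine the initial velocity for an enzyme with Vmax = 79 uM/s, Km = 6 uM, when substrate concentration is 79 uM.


v = Vmax * [S] / (Km + [S])
v = 79 * 79 / (6 + 79)
v = 73.4235 uM/s

73.4235 uM/s


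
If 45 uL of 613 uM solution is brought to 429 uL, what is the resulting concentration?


C2 = C1 * V1 / V2
C2 = 613 * 45 / 429
C2 = 64.3007 uM

64.3007 uM


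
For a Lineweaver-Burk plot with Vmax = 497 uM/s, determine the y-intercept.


y-intercept = 1/Vmax
= 1/497
= 0.002 s/uM

0.002 s/uM


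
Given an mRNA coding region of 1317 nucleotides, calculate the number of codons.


codons = nucleotides / 3
codons = 1317 / 3 = 439

439


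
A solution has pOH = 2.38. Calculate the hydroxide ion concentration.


[OH-] = 10^(-pOH)
[OH-] = 10^(-2.38)
[OH-] = 0.0042 M

0.0042 M


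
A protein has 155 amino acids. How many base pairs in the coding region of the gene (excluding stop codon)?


Each amino acid = 1 codon = 3 bp
bp = 155 * 3 = 465 bp

465 bp


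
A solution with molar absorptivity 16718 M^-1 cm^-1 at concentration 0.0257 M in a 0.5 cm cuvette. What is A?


A = epsilon * c * l
A = 16718 * 0.0257 * 0.5
A = 214.8263

214.8263


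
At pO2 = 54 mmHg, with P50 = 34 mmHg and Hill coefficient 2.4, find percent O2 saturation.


Y = pO2^n / (P50^n + pO2^n)
Y = 54^2.4 / (34^2.4 + 54^2.4)
Y = 75.22%

75.22%


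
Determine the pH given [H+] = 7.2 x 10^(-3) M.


pH = -log10([H+])
pH = -log10(7.2 x 10^(-3))
pH = 2.1427

2.1427


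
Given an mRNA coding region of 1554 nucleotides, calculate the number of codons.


codons = nucleotides / 3
codons = 1554 / 3 = 518

518


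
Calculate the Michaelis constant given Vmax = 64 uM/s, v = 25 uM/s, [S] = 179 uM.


Km = [S] * (Vmax - v) / v
Km = 179 * (64 - 25) / 25
Km = 279.24 uM

279.24 uM


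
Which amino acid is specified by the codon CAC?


Standard genetic code lookup.
Codon CAC -> His

His


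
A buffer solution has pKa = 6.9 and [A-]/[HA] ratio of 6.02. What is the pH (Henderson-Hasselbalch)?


pH = pKa + log10([A-]/[HA])
pH = 6.9 + log10(6.02)
pH = 7.6796

7.6796


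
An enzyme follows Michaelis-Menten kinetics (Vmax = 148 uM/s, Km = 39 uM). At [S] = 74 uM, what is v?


v = Vmax * [S] / (Km + [S])
v = 148 * 74 / (39 + 74)
v = 96.9204 uM/s

96.9204 uM/s


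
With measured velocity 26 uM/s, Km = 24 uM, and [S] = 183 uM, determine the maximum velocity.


Vmax = v * (Km + [S]) / [S]
Vmax = 26 * (24 + 183) / 183
Vmax = 29.4098 uM/s

29.4098 uM/s


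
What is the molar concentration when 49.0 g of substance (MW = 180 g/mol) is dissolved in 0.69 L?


C = (mass / MW) / volume
C = (49.0 / 180) / 0.69
C = 0.3945 M

0.3945 M


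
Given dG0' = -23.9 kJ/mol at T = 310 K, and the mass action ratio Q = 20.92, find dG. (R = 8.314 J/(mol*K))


dG = dG0' + RT * ln(Q) / 1000
dG = -23.9 + 8.314 * 310 * ln(20.92) / 1000
dG = -16.0631 kJ/mol

-16.0631 kJ/mol


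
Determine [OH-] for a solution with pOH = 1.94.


[OH-] = 10^(-pOH)
[OH-] = 10^(-1.94)
[OH-] = 0.0115 M

0.0115 M


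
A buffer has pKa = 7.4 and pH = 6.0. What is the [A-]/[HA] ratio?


[A-]/[HA] = 10^(pH - pKa)
= 10^(6.0 - 7.4)
= 0.0398

0.0398


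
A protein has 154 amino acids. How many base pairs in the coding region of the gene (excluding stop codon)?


Each amino acid = 1 codon = 3 bp
bp = 154 * 3 = 462 bp

462 bp


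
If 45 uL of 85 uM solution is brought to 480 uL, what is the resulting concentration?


C2 = C1 * V1 / V2
C2 = 85 * 45 / 480
C2 = 7.9688 uM

7.9688 uM


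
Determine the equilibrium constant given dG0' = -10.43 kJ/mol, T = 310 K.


Keq = exp(-dG0 * 1000 / (R * T))
Keq = exp(-(-10.43) * 1000 / (8.314 * 310))
Keq = 57.2145

57.2145


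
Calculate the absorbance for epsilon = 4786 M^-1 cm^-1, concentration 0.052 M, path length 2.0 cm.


A = epsilon * c * l
A = 4786 * 0.052 * 2.0
A = 497.744

497.744


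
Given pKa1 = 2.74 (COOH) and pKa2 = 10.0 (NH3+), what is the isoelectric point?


pI = (pKa1 + pKa2) / 2
pI = (2.74 + 10.0) / 2
pI = 6.37

6.37


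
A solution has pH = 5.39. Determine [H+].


[H+] = 10^(-pH)
[H+] = 10^(-5.39)
[H+] = 4.074e-06 M

4.074e-06 M


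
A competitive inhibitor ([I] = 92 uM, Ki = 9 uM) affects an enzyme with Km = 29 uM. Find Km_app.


Km_app = Km * (1 + [I]/Ki)
Km_app = 29 * (1 + 92/9)
Km_app = 325.4444 uM

325.4444 uM


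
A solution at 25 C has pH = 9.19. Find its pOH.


pOH = 14 - pH
pOH = 14 - 9.19
pOH = 4.81

4.81


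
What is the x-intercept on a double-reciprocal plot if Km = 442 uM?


x-intercept = -1/Km
= -1/442
= -0.0023 1/uM

-0.0023 1/uM


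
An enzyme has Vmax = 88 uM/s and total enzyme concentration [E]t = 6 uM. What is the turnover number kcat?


kcat = Vmax / [E]t
kcat = 88 / 6
kcat = 14.6667 s^-1

14.6667 s^-1


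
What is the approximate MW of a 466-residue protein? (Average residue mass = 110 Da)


MW = n_residues * 110 Da
MW = 466 * 110
MW = 51260 Da

51260 Da


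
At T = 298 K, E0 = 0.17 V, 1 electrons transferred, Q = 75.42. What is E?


E = E0 - (RT/nF) * ln(Q)
E = 0.17 - (8.314 * 298 / (1 * 96485)) * ln(75.42)
E = 0.059 V

0.059 V


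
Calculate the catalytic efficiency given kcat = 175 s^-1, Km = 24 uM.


Catalytic efficiency = kcat / Km
= 175 / 24
= 7.2917 uM^-1*s^-1

7.2917 uM^-1*s^-1


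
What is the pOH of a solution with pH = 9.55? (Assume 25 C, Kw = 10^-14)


pOH = 14 - pH
pOH = 14 - 9.55
pOH = 4.45

4.45


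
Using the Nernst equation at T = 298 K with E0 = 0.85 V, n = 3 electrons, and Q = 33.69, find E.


E = E0 - (RT/nF) * ln(Q)
E = 0.85 - (8.314 * 298 / (3 * 96485)) * ln(33.69)
E = 0.8199 V

0.8199 V


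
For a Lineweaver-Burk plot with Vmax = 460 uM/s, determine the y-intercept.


y-intercept = 1/Vmax
= 1/460
= 0.0022 s/uM

0.0022 s/uM


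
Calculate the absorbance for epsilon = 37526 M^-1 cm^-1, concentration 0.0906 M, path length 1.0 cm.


A = epsilon * c * l
A = 37526 * 0.0906 * 1.0
A = 3399.8556

3399.8556


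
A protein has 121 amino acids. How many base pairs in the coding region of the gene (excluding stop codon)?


Each amino acid = 1 codon = 3 bp
bp = 121 * 3 = 363 bp

363 bp


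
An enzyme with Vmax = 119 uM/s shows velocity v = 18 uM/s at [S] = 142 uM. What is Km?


Km = [S] * (Vmax - v) / v
Km = 142 * (119 - 18) / 18
Km = 796.7778 uM

796.7778 uM


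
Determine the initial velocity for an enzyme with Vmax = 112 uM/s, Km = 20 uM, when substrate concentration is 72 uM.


v = Vmax * [S] / (Km + [S])
v = 112 * 72 / (20 + 72)
v = 87.6522 uM/s

87.6522 uM/s


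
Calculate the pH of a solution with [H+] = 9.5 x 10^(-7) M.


pH = -log10([H+])
pH = -log10(9.5 x 10^(-7))
pH = 6.0223

6.0223


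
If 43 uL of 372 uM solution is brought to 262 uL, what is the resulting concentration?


C2 = C1 * V1 / V2
C2 = 372 * 43 / 262
C2 = 61.0534 uM

61.0534 uM


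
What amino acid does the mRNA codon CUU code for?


Standard genetic code lookup.
Codon CUU -> Leu

Leu


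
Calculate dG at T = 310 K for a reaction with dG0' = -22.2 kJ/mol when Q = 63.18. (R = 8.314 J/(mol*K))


dG = dG0' + RT * ln(Q) / 1000
dG = -22.2 + 8.314 * 310 * ln(63.18) / 1000
dG = -11.5144 kJ/mol

-11.5144 kJ/mol


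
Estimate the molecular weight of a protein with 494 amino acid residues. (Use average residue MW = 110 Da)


MW = n_residues * 110 Da
MW = 494 * 110
MW = 54340 Da

54340 Da


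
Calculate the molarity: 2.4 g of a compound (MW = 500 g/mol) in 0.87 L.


C = (mass / MW) / volume
C = (2.4 / 500) / 0.87
C = 0.0055 M

0.0055 M


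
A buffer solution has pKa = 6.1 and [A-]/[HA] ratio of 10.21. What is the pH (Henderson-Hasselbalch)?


pH = pKa + log10([A-]/[HA])
pH = 6.1 + log10(10.21)
pH = 7.109

7.109


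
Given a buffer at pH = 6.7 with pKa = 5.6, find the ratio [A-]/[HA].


[A-]/[HA] = 10^(pH - pKa)
= 10^(6.7 - 5.6)
= 12.5893

12.5893


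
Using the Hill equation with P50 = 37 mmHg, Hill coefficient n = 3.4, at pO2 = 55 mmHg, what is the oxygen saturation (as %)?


Y = pO2^n / (P50^n + pO2^n)
Y = 55^3.4 / (37^3.4 + 55^3.4)
Y = 79.38%

79.38%


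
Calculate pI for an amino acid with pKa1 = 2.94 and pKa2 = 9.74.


pI = (pKa1 + pKa2) / 2
pI = (2.94 + 9.74) / 2
pI = 6.34

6.34


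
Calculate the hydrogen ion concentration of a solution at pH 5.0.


[H+] = 10^(-pH)
[H+] = 10^(-5.0)
[H+] = 1.000e-05 M

1.000e-05 M


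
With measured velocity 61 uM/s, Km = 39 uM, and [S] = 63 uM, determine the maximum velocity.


Vmax = v * (Km + [S]) / [S]
Vmax = 61 * (39 + 63) / 63
Vmax = 98.7619 uM/s

98.7619 uM/s


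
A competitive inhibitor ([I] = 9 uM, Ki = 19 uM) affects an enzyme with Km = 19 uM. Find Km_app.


Km_app = Km * (1 + [I]/Ki)
Km_app = 19 * (1 + 9/19)
Km_app = 28.0 uM

28.0 uM


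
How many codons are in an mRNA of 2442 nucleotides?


codons = nucleotides / 3
codons = 2442 / 3 = 814

814


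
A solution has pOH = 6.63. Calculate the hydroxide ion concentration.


[OH-] = 10^(-pOH)
[OH-] = 10^(-6.63)
[OH-] = 2.344e-07 M

2.344e-07 M


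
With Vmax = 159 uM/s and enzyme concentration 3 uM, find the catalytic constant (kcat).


kcat = Vmax / [E]t
kcat = 159 / 3
kcat = 53.0 s^-1

53.0 s^-1


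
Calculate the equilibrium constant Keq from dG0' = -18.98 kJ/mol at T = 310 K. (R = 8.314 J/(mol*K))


Keq = exp(-dG0 * 1000 / (R * T))
Keq = exp(-(-18.98) * 1000 / (8.314 * 310))
Keq = 1578.4232

1578.4232


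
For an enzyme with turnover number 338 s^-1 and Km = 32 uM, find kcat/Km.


Catalytic efficiency = kcat / Km
= 338 / 32
= 10.5625 uM^-1*s^-1

10.5625 uM^-1*s^-1


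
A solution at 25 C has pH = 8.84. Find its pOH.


pOH = 14 - pH
pOH = 14 - 8.84
pOH = 5.16

5.16


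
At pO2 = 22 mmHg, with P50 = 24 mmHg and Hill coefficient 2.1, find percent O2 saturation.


Y = pO2^n / (P50^n + pO2^n)
Y = 22^2.1 / (24^2.1 + 22^2.1)
Y = 45.44%

45.44%


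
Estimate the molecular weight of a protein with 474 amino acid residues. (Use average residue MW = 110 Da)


MW = n_residues * 110 Da
MW = 474 * 110
MW = 52140 Da

52140 Da


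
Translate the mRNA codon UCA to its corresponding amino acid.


Standard genetic code lookup.
Codon UCA -> Ser

Ser


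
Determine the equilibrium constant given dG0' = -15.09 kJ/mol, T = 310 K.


Keq = exp(-dG0 * 1000 / (R * T))
Keq = exp(-(-15.09) * 1000 / (8.314 * 310))
Keq = 348.9308

348.9308


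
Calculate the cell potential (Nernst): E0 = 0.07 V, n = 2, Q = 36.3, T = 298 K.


E = E0 - (RT/nF) * ln(Q)
E = 0.07 - (8.314 * 298 / (2 * 96485)) * ln(36.3)
E = 0.0239 V

0.0239 V


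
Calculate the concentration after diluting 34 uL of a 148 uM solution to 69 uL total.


C2 = C1 * V1 / V2
C2 = 148 * 34 / 69
C2 = 72.9275 uM

72.9275 uM


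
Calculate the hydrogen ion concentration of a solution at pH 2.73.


[H+] = 10^(-pH)
[H+] = 10^(-2.73)
[H+] = 0.0019 M

0.0019 M


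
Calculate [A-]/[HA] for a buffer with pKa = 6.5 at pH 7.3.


[A-]/[HA] = 10^(pH - pKa)
= 10^(7.3 - 6.5)
= 6.3096

6.3096


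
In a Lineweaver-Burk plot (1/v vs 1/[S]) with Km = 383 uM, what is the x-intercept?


x-intercept = -1/Km
= -1/383
= -0.0026 1/uM

-0.0026 1/uM


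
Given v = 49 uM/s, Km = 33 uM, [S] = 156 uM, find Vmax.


Vmax = v * (Km + [S]) / [S]
Vmax = 49 * (33 + 156) / 156
Vmax = 59.3654 uM/s

59.3654 uM/s


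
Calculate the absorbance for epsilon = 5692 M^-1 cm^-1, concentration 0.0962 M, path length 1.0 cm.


A = epsilon * c * l
A = 5692 * 0.0962 * 1.0
A = 547.5704

547.5704


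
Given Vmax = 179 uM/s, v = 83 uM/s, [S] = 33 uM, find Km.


Km = [S] * (Vmax - v) / v
Km = 33 * (179 - 83) / 83
Km = 38.1687 uM

38.1687 uM


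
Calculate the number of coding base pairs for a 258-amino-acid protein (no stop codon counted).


Each amino acid = 1 codon = 3 bp
bp = 258 * 3 = 774 bp

774 bp


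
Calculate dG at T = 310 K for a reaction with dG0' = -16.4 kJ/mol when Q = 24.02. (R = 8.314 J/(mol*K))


dG = dG0' + RT * ln(Q) / 1000
dG = -16.4 + 8.314 * 310 * ln(24.02) / 1000
dG = -8.2069 kJ/mol

-8.2069 kJ/mol


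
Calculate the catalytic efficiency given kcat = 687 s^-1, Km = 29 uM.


Catalytic efficiency = kcat / Km
= 687 / 29
= 23.6897 uM^-1*s^-1

23.6897 uM^-1*s^-1


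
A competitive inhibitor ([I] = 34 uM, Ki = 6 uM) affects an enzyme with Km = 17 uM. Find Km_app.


Km_app = Km * (1 + [I]/Ki)
Km_app = 17 * (1 + 34/6)
Km_app = 113.3333 uM

113.3333 uM


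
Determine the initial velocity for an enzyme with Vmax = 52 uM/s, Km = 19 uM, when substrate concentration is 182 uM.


v = Vmax * [S] / (Km + [S])
v = 52 * 182 / (19 + 182)
v = 47.0846 uM/s

47.0846 uM/s


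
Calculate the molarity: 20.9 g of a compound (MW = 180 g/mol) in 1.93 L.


C = (mass / MW) / volume
C = (20.9 / 180) / 1.93
C = 0.0602 M

0.0602 M


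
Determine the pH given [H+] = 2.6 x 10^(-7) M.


pH = -log10([H+])
pH = -log10(2.6 x 10^(-7))
pH = 6.585

6.585


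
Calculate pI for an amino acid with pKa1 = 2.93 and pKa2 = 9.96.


pI = (pKa1 + pKa2) / 2
pI = (2.93 + 9.96) / 2
pI = 6.445

6.445


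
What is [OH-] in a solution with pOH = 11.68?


[OH-] = 10^(-pOH)
[OH-] = 10^(-11.68)
[OH-] = 2.089e-12 M

2.089e-12 M


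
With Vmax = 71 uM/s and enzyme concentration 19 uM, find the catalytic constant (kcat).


kcat = Vmax / [E]t
kcat = 71 / 19
kcat = 3.7368 s^-1

3.7368 s^-1


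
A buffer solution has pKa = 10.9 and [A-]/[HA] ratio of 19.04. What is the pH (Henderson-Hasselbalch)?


pH = pKa + log10([A-]/[HA])
pH = 10.9 + log10(19.04)
pH = 12.1797

12.1797


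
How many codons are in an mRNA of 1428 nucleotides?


codons = nucleotides / 3
codons = 1428 / 3 = 476

476


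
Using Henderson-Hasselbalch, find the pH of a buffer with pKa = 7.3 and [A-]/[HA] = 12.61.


pH = pKa + log10([A-]/[HA])
pH = 7.3 + log10(12.61)
pH = 8.4007

8.4007


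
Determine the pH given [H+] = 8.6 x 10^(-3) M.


pH = -log10([H+])
pH = -log10(8.6 x 10^(-3))
pH = 2.0655

2.0655


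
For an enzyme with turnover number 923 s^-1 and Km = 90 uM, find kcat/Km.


Catalytic efficiency = kcat / Km
= 923 / 90
= 10.2556 uM^-1*s^-1

10.2556 uM^-1*s^-1


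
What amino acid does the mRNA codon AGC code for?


Standard genetic code lookup.
Codon AGC -> Ser

Ser


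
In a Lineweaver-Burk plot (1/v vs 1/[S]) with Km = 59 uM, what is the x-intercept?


x-intercept = -1/Km
= -1/59
= -0.0169 1/uM

-0.0169 1/uM


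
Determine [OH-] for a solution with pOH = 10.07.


[OH-] = 10^(-pOH)
[OH-] = 10^(-10.07)
[OH-] = 8.511e-11 M

8.511e-11 M


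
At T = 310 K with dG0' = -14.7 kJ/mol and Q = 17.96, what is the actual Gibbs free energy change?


dG = dG0' + RT * ln(Q) / 1000
dG = -14.7 + 8.314 * 310 * ln(17.96) / 1000
dG = -7.2563 kJ/mol

-7.2563 kJ/mol


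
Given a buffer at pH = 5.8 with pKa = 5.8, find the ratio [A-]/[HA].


[A-]/[HA] = 10^(pH - pKa)
= 10^(5.8 - 5.8)
= 1.0

1.0


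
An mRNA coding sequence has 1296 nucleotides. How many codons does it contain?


codons = nucleotides / 3
codons = 1296 / 3 = 432

432


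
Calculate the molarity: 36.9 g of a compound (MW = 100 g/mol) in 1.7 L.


C = (mass / MW) / volume
C = (36.9 / 100) / 1.7
C = 0.2171 M

0.2171 M


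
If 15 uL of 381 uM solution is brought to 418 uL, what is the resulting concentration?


C2 = C1 * V1 / V2
C2 = 381 * 15 / 418
C2 = 13.6722 uM

13.6722 uM


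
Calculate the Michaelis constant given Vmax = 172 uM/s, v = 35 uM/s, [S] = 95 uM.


Km = [S] * (Vmax - v) / v
Km = 95 * (172 - 35) / 35
Km = 371.8571 uM

371.8571 uM


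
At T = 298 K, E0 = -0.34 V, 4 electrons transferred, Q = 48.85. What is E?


E = E0 - (RT/nF) * ln(Q)
E = -0.34 - (8.314 * 298 / (4 * 96485)) * ln(48.85)
E = -0.365 V

-0.365 V


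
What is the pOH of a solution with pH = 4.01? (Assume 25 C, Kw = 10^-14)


pOH = 14 - pH
pOH = 14 - 4.01
pOH = 9.99

9.99


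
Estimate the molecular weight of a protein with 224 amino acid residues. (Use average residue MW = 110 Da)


MW = n_residues * 110 Da
MW = 224 * 110
MW = 24640 Da

24640 Da


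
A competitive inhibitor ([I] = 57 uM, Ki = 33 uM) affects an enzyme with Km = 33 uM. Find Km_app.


Km_app = Km * (1 + [I]/Ki)
Km_app = 33 * (1 + 57/33)
Km_app = 90.0 uM

90.0 uM


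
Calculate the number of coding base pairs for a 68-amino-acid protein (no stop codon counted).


Each amino acid = 1 codon = 3 bp
bp = 68 * 3 = 204 bp

204 bp


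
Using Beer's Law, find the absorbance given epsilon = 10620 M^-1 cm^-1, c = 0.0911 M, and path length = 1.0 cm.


A = epsilon * c * l
A = 10620 * 0.0911 * 1.0
A = 967.482

967.482


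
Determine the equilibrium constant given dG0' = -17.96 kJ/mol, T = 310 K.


Keq = exp(-dG0 * 1000 / (R * T))
Keq = exp(-(-17.96) * 1000 / (8.314 * 310))
Keq = 1062.5477

1062.5477


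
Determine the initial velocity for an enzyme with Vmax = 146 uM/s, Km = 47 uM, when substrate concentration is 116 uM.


v = Vmax * [S] / (Km + [S])
v = 146 * 116 / (47 + 116)
v = 103.9018 uM/s

103.9018 uM/s


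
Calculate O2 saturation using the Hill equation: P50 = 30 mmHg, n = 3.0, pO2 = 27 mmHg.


Y = pO2^n / (P50^n + pO2^n)
Y = 27^3.0 / (30^3.0 + 27^3.0)
Y = 42.16%

42.16%


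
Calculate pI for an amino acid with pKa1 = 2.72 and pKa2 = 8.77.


pI = (pKa1 + pKa2) / 2
pI = (2.72 + 8.77) / 2
pI = 5.745

5.745


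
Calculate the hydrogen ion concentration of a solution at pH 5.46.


[H+] = 10^(-pH)
[H+] = 10^(-5.46)
[H+] = 3.467e-06 M

3.467e-06 M


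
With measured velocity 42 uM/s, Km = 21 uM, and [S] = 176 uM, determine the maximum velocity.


Vmax = v * (Km + [S]) / [S]
Vmax = 42 * (21 + 176) / 176
Vmax = 47.0114 uM/s

47.0114 uM/s


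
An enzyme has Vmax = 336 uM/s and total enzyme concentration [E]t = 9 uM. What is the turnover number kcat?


kcat = Vmax / [E]t
kcat = 336 / 9
kcat = 37.3333 s^-1

37.3333 s^-1


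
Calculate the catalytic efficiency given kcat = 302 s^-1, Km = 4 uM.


Catalytic efficiency = kcat / Km
= 302 / 4
= 75.5 uM^-1*s^-1

75.5 uM^-1*s^-1


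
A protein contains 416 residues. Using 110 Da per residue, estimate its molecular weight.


MW = n_residues * 110 Da
MW = 416 * 110
MW = 45760 Da

45760 Da


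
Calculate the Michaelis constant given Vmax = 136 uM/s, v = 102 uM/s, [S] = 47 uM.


Km = [S] * (Vmax - v) / v
Km = 47 * (136 - 102) / 102
Km = 15.6667 uM

15.6667 uM


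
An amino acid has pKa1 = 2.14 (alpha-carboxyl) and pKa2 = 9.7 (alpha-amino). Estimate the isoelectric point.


pI = (pKa1 + pKa2) / 2
pI = (2.14 + 9.7) / 2
pI = 5.92

5.92


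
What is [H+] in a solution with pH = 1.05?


[H+] = 10^(-pH)
[H+] = 10^(-1.05)
[H+] = 0.0891 M

0.0891 M


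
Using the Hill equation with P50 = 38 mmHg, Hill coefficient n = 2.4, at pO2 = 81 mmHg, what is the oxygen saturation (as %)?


Y = pO2^n / (P50^n + pO2^n)
Y = 81^2.4 / (38^2.4 + 81^2.4)
Y = 86.01%

86.01%


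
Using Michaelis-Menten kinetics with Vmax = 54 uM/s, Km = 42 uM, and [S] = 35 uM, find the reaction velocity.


v = Vmax * [S] / (Km + [S])
v = 54 * 35 / (42 + 35)
v = 24.5455 uM/s

24.5455 uM/s


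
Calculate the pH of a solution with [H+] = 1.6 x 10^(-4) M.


pH = -log10([H+])
pH = -log10(1.6 x 10^(-4))
pH = 3.7959

3.7959


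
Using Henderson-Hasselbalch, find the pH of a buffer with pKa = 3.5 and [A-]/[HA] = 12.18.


pH = pKa + log10([A-]/[HA])
pH = 3.5 + log10(12.18)
pH = 4.5856

4.5856


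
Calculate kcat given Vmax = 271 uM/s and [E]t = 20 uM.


kcat = Vmax / [E]t
kcat = 271 / 20
kcat = 13.55 s^-1

13.55 s^-1


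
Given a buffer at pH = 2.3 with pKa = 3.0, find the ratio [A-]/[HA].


[A-]/[HA] = 10^(pH - pKa)
= 10^(2.3 - 3.0)
= 0.1995

0.1995


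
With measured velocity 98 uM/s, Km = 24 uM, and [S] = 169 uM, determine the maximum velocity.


Vmax = v * (Km + [S]) / [S]
Vmax = 98 * (24 + 169) / 169
Vmax = 111.9172 uM/s

111.9172 uM/s


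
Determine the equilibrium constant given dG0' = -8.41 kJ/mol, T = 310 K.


Keq = exp(-dG0 * 1000 / (R * T))
Keq = exp(-(-8.41) * 1000 / (8.314 * 310))
Keq = 26.1292

26.1292


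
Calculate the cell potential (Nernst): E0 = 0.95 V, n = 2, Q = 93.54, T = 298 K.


E = E0 - (RT/nF) * ln(Q)
E = 0.95 - (8.314 * 298 / (2 * 96485)) * ln(93.54)
E = 0.8917 V

0.8917 V


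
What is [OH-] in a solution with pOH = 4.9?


[OH-] = 10^(-pOH)
[OH-] = 10^(-4.9)
[OH-] = 1.259e-05 M

1.259e-05 M


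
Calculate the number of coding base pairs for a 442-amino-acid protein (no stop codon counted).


Each amino acid = 1 codon = 3 bp
bp = 442 * 3 = 1326 bp

1326 bp


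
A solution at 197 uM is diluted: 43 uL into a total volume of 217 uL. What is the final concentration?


C2 = C1 * V1 / V2
C2 = 197 * 43 / 217
C2 = 39.0369 uM

39.0369 uM


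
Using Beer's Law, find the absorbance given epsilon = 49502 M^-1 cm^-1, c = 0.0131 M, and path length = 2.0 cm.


A = epsilon * c * l
A = 49502 * 0.0131 * 2.0
A = 1296.9524

1296.9524


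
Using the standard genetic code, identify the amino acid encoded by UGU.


Standard genetic code lookup.
Codon UGU -> Cys

Cys


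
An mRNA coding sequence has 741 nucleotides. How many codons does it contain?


codons = nucleotides / 3
codons = 741 / 3 = 247

247


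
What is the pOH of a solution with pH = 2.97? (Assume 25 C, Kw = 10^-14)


pOH = 14 - pH
pOH = 14 - 2.97
pOH = 11.03

11.03


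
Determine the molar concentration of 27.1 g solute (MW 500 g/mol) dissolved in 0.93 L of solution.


C = (mass / MW) / volume
C = (27.1 / 500) / 0.93
C = 0.0583 M

0.0583 M


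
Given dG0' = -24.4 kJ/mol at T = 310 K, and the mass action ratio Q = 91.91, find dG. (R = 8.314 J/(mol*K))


dG = dG0' + RT * ln(Q) / 1000
dG = -24.4 + 8.314 * 310 * ln(91.91) / 1000
dG = -12.7483 kJ/mol

-12.7483 kJ/mol


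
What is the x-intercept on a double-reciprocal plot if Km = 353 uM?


x-intercept = -1/Km
= -1/353
= -0.0028 1/uM

-0.0028 1/uM


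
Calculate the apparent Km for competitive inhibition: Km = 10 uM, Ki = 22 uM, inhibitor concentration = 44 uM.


Km_app = Km * (1 + [I]/Ki)
Km_app = 10 * (1 + 44/22)
Km_app = 30.0 uM

30.0 uM


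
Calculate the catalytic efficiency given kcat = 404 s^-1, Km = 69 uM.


Catalytic efficiency = kcat / Km
= 404 / 69
= 5.8551 uM^-1*s^-1

5.8551 uM^-1*s^-1


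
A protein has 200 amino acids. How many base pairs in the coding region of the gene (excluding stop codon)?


Each amino acid = 1 codon = 3 bp
bp = 200 * 3 = 600 bp

600 bp


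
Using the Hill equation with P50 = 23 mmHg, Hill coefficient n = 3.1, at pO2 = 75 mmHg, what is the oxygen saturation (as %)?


Y = pO2^n / (P50^n + pO2^n)
Y = 75^3.1 / (23^3.1 + 75^3.1)
Y = 97.5%

97.5%


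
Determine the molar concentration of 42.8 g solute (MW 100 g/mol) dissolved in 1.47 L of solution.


C = (mass / MW) / volume
C = (42.8 / 100) / 1.47
C = 0.2912 M

0.2912 M


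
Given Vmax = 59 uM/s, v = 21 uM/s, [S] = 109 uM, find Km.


Km = [S] * (Vmax - v) / v
Km = 109 * (59 - 21) / 21
Km = 197.2381 uM

197.2381 uM


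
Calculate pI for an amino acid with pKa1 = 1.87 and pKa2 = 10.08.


pI = (pKa1 + pKa2) / 2
pI = (1.87 + 10.08) / 2
pI = 5.975

5.975


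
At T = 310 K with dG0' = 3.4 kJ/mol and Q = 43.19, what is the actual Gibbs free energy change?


dG = dG0' + RT * ln(Q) / 1000
dG = 3.4 + 8.314 * 310 * ln(43.19) / 1000
dG = 13.1053 kJ/mol

13.1053 kJ/mol


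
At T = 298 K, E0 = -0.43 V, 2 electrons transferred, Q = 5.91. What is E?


E = E0 - (RT/nF) * ln(Q)
E = -0.43 - (8.314 * 298 / (2 * 96485)) * ln(5.91)
E = -0.4528 V

-0.4528 V


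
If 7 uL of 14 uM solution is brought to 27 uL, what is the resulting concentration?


C2 = C1 * V1 / V2
C2 = 14 * 7 / 27
C2 = 3.6296 uM

3.6296 uM


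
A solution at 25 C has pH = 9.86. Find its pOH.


pOH = 14 - pH
pOH = 14 - 9.86
pOH = 4.14

4.14


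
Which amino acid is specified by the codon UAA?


Standard genetic code lookup.
Codon UAA -> Stop

Stop


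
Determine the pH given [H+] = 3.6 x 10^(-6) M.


pH = -log10([H+])
pH = -log10(3.6 x 10^(-6))
pH = 5.4437

5.4437


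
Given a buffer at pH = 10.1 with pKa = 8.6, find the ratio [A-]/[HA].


[A-]/[HA] = 10^(pH - pKa)
= 10^(10.1 - 8.6)
= 31.6228

31.6228


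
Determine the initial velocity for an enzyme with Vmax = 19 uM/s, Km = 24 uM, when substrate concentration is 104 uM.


v = Vmax * [S] / (Km + [S])
v = 19 * 104 / (24 + 104)
v = 15.4375 uM/s

15.4375 uM/s


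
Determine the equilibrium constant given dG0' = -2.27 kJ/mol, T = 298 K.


Keq = exp(-dG0 * 1000 / (R * T))
Keq = exp(-(-2.27) * 1000 / (8.314 * 298))
Keq = 2.4998

2.4998


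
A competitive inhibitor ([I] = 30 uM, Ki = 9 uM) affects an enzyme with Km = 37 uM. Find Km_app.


Km_app = Km * (1 + [I]/Ki)
Km_app = 37 * (1 + 30/9)
Km_app = 160.3333 uM

160.3333 uM


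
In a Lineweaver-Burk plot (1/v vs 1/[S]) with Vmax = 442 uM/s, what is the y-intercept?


y-intercept = 1/Vmax
= 1/442
= 0.0023 s/uM

0.0023 s/uM


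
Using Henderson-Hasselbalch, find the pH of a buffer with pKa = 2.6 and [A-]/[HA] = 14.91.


pH = pKa + log10([A-]/[HA])
pH = 2.6 + log10(14.91)
pH = 3.7735

3.7735


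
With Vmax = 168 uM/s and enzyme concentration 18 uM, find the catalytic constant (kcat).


kcat = Vmax / [E]t
kcat = 168 / 18
kcat = 9.3333 s^-1

9.3333 s^-1


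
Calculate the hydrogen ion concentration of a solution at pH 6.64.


[H+] = 10^(-pH)
[H+] = 10^(-6.64)
[H+] = 2.291e-07 M

2.291e-07 M


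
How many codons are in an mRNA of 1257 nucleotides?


codons = nucleotides / 3
codons = 1257 / 3 = 419

419


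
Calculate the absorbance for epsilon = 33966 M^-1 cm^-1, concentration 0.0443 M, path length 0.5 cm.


A = epsilon * c * l
A = 33966 * 0.0443 * 0.5
A = 752.3469

752.3469


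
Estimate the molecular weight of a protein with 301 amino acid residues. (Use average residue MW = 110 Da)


MW = n_residues * 110 Da
MW = 301 * 110
MW = 33110 Da

33110 Da


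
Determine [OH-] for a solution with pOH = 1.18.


[OH-] = 10^(-pOH)
[OH-] = 10^(-1.18)
[OH-] = 0.0661 M

0.0661 M


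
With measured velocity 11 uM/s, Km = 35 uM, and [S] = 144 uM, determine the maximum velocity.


Vmax = v * (Km + [S]) / [S]
Vmax = 11 * (35 + 144) / 144
Vmax = 13.6736 uM/s

13.6736 uM/s


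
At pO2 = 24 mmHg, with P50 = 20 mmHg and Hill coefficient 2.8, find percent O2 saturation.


Y = pO2^n / (P50^n + pO2^n)
Y = 24^2.8 / (20^2.8 + 24^2.8)
Y = 62.49%

62.49%


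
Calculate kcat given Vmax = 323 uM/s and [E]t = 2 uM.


kcat = Vmax / [E]t
kcat = 323 / 2
kcat = 161.5 s^-1

161.5 s^-1


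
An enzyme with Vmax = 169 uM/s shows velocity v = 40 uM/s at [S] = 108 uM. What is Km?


Km = [S] * (Vmax - v) / v
Km = 108 * (169 - 40) / 40
Km = 348.3 uM

348.3 uM


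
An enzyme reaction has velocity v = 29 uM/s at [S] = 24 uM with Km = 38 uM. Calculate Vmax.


Vmax = v * (Km + [S]) / [S]
Vmax = 29 * (38 + 24) / 24
Vmax = 74.9167 uM/s

74.9167 uM/s


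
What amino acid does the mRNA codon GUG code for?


Standard genetic code lookup.
Codon GUG -> Val

Val


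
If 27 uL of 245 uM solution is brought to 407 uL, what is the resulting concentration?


C2 = C1 * V1 / V2
C2 = 245 * 27 / 407
C2 = 16.2531 uM

16.2531 uM


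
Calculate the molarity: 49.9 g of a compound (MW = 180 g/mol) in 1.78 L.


C = (mass / MW) / volume
C = (49.9 / 180) / 1.78
C = 0.1557 M

0.1557 M


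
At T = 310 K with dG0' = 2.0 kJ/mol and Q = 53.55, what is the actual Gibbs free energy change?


dG = dG0' + RT * ln(Q) / 1000
dG = 2.0 + 8.314 * 310 * ln(53.55) / 1000
dG = 12.2594 kJ/mol

12.2594 kJ/mol


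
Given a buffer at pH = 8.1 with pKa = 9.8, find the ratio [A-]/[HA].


[A-]/[HA] = 10^(pH - pKa)
= 10^(8.1 - 9.8)
= 0.02

0.02


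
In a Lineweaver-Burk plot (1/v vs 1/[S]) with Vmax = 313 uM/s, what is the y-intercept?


y-intercept = 1/Vmax
= 1/313
= 0.0032 s/uM

0.0032 s/uM


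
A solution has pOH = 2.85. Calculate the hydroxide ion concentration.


[OH-] = 10^(-pOH)
[OH-] = 10^(-2.85)
[OH-] = 0.0014 M

0.0014 M


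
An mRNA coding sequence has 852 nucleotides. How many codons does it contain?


codons = nucleotides / 3
codons = 852 / 3 = 284

284


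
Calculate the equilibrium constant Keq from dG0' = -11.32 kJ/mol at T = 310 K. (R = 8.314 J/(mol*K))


Keq = exp(-dG0 * 1000 / (R * T))
Keq = exp(-(-11.32) * 1000 / (8.314 * 310))
Keq = 80.812

80.812


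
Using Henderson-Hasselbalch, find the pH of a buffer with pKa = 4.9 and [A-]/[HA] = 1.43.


pH = pKa + log10([A-]/[HA])
pH = 4.9 + log10(1.43)
pH = 5.0553

5.0553


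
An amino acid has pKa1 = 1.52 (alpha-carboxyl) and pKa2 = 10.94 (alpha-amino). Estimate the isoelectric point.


pI = (pKa1 + pKa2) / 2
pI = (1.52 + 10.94) / 2
pI = 6.23

6.23


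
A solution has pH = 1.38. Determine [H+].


[H+] = 10^(-pH)
[H+] = 10^(-1.38)
[H+] = 0.0417 M

0.0417 M


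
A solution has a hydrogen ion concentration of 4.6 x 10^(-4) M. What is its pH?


pH = -log10([H+])
pH = -log10(4.6 x 10^(-4))
pH = 3.3372

3.3372


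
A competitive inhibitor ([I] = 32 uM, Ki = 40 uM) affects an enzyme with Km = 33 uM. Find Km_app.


Km_app = Km * (1 + [I]/Ki)
Km_app = 33 * (1 + 32/40)
Km_app = 59.4 uM

59.4 uM


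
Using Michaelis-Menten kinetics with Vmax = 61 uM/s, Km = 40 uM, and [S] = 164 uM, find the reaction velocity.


v = Vmax * [S] / (Km + [S])
v = 61 * 164 / (40 + 164)
v = 49.0392 uM/s

49.0392 uM/s


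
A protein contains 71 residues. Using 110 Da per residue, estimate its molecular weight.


MW = n_residues * 110 Da
MW = 71 * 110
MW = 7810 Da

7810 Da


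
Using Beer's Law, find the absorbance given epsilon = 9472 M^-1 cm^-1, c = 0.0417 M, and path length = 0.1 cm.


A = epsilon * c * l
A = 9472 * 0.0417 * 0.1
A = 39.4982

39.4982


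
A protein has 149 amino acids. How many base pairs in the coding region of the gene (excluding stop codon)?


Each amino acid = 1 codon = 3 bp
bp = 149 * 3 = 447 bp

447 bp


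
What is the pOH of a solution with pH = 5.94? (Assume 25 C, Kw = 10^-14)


pOH = 14 - pH
pOH = 14 - 5.94
pOH = 8.06

8.06


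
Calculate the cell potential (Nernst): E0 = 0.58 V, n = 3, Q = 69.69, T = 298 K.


E = E0 - (RT/nF) * ln(Q)
E = 0.58 - (8.314 * 298 / (3 * 96485)) * ln(69.69)
E = 0.5437 V

0.5437 V


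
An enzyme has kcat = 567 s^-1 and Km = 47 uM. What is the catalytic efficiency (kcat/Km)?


Catalytic efficiency = kcat / Km
= 567 / 47
= 12.0638 uM^-1*s^-1

12.0638 uM^-1*s^-1


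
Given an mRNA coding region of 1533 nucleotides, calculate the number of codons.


codons = nucleotides / 3
codons = 1533 / 3 = 511

511


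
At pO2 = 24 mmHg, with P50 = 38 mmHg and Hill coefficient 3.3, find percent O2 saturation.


Y = pO2^n / (P50^n + pO2^n)
Y = 24^3.3 / (38^3.3 + 24^3.3)
Y = 18.0%

18.0%


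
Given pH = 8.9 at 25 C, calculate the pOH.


pOH = 14 - pH
pOH = 14 - 8.9
pOH = 5.1

5.1


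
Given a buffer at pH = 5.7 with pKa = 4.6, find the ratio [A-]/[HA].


[A-]/[HA] = 10^(pH - pKa)
= 10^(5.7 - 4.6)
= 12.5893

12.5893


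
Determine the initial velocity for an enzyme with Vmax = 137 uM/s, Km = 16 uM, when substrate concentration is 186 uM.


v = Vmax * [S] / (Km + [S])
v = 137 * 186 / (16 + 186)
v = 126.1485 uM/s

126.1485 uM/s


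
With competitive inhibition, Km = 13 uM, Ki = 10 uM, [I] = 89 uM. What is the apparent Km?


Km_app = Km * (1 + [I]/Ki)
Km_app = 13 * (1 + 89/10)
Km_app = 128.7 uM

128.7 uM


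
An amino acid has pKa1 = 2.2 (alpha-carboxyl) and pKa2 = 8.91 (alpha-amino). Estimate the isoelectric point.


pI = (pKa1 + pKa2) / 2
pI = (2.2 + 8.91) / 2
pI = 5.555

5.555


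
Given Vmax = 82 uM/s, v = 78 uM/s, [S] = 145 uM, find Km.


Km = [S] * (Vmax - v) / v
Km = 145 * (82 - 78) / 78
Km = 7.4359 uM

7.4359 uM


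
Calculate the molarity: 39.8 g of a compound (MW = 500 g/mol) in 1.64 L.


C = (mass / MW) / volume
C = (39.8 / 500) / 1.64
C = 0.0485 M

0.0485 M


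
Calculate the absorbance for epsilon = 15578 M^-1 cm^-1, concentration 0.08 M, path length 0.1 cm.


A = epsilon * c * l
A = 15578 * 0.08 * 0.1
A = 124.624

124.624
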